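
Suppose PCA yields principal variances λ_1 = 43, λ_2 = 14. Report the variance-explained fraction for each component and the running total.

Step 1 — total variance = trace(Sigma) = Σ λ_i = 43 + 14 = 57.

Step 2 — fraction explained by component i = λ_i / Σ λ:
  PC1: 43/57 = 0.7544
  PC2: 14/57 = 0.2456

Step 3 — cumulative fraction after k components = (λ_1 + ... + λ_k) / Σ λ:
  k = 1: 43/57 = 0.7544
  k = 2: (43 + 14)/57 = 57/57 = 1

Summary (fraction, with percent):

explained: PC1 0.7544 (75.44%), PC2 0.2456 (24.56%);  cumulative: 0.7544, 1


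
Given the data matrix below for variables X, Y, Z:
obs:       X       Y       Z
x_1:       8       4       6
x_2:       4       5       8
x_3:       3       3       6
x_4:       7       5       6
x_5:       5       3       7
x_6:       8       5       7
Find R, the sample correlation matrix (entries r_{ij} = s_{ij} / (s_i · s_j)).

Step 1 — column means:
  mean(X) = (8 + 4 + 3 + 7 + 5 + 8) / 6 = 35/6 = 5.8333
  mean(Y) = (4 + 5 + 3 + 5 + 3 + 5) / 6 = 25/6 = 4.1667
  mean(Z) = (6 + 8 + 6 + 6 + 7 + 7) / 6 = 40/6 = 6.6667

Step 2 — sample variances and covariances s[i,j] = (1/(n-1)) · Σ_k (x_{k,i} - mean_i) · (x_{k,j} - mean_j), with n-1 = 5:
  s[X,X] = ((2.1667)·(2.1667) + (-1.8333)·(-1.8333) + (-2.8333)·(-2.8333) + (1.1667)·(1.1667) + (-0.8333)·(-0.8333) + (2.1667)·(2.1667)) / 5 = 22.8333/5 = 4.5667
  s[X,Y] = ((2.1667)·(-0.1667) + (-1.8333)·(0.8333) + (-2.8333)·(-1.1667) + (1.1667)·(0.8333) + (-0.8333)·(-1.1667) + (2.1667)·(0.8333)) / 5 = 5.1667/5 = 1.0333
  s[X,Z] = ((2.1667)·(-0.6667) + (-1.8333)·(1.3333) + (-2.8333)·(-0.6667) + (1.1667)·(-0.6667) + (-0.8333)·(0.3333) + (2.1667)·(0.3333)) / 5 = -2.3333/5 = -0.4667
  s[Y,Y] = ((-0.1667)·(-0.1667) + (0.8333)·(0.8333) + (-1.1667)·(-1.1667) + (0.8333)·(0.8333) + (-1.1667)·(-1.1667) + (0.8333)·(0.8333)) / 5 = 4.8333/5 = 0.9667
  s[Y,Z] = ((-0.1667)·(-0.6667) + (0.8333)·(1.3333) + (-1.1667)·(-0.6667) + (0.8333)·(-0.6667) + (-1.1667)·(0.3333) + (0.8333)·(0.3333)) / 5 = 1.3333/5 = 0.2667
  s[Z,Z] = ((-0.6667)·(-0.6667) + (1.3333)·(1.3333) + (-0.6667)·(-0.6667) + (-0.6667)·(-0.6667) + (0.3333)·(0.3333) + (0.3333)·(0.3333)) / 5 = 3.3333/5 = 0.6667
  Sample standard deviations s_i = √(s[i,i]):
  s(X) = √(4.5667) = 2.137
  s(Y) = √(0.9667) = 0.9832
  s(Z) = √(0.6667) = 0.8165

Step 3 — r_{ij} = s_{ij} / (s_i · s_j):
  r[X,X] = 1 (diagonal).
  r[X,Y] = 1.0333 / (2.137 · 0.9832) = 1.0333 / 2.1011 = 0.4918
  r[X,Z] = -0.4667 / (2.137 · 0.8165) = -0.4667 / 1.7448 = -0.2675
  r[Y,Y] = 1 (diagonal).
  r[Y,Z] = 0.2667 / (0.9832 · 0.8165) = 0.2667 / 0.8028 = 0.3322
  r[Z,Z] = 1 (diagonal).

R is symmetric with unit diagonal. Assembling:

R = [[1, 0.4918, -0.2675],
 [0.4918, 1, 0.3322],
 [-0.2675, 0.3322, 1]]


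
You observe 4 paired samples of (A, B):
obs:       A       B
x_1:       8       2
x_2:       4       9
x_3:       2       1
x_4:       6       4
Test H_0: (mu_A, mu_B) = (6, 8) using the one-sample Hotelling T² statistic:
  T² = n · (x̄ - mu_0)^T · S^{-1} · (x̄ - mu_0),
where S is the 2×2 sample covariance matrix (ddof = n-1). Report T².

Step 1 — sample mean vector:
  mean(A) = (8 + 4 + 2 + 6) / 4 = 20/4 = 5
  mean(B) = (2 + 9 + 1 + 4) / 4 = 16/4 = 4
  x̄ = (5, 4),  deviation x̄ - mu_0 = (5, 4) - (6, 8) = (-1, -4).

Step 2 — sample covariance matrix, S[i,j] = (1/(n-1)) · Σ_k (x_{k,i} - mean_i) · (x_{k,j} - mean_j), divisor n-1 = 3:
  S[A,A] = ((3)·(3) + (-1)·(-1) + (-3)·(-3) + (1)·(1)) / 3 = 20/3 = 6.6667
  S[A,B] = ((3)·(-2) + (-1)·(5) + (-3)·(-3) + (1)·(0)) / 3 = -2/3 = -0.6667
  S[B,B] = ((-2)·(-2) + (5)·(5) + (-3)·(-3) + (0)·(0)) / 3 = 38/3 = 12.6667
  S = [[6.6667, -0.6667],
 [-0.6667, 12.6667]].

Step 3 — invert S. det(S) = 6.6667·12.6667 - (-0.6667)² = 84.
  S^{-1} = (1/det) · [[d, -b], [-b, a]] = [[0.1508, 0.0079],
 [0.0079, 0.0794]].

Step 4 — quadratic form (x̄ - mu_0)^T · S^{-1} · (x̄ - mu_0):
  S^{-1} · (x̄ - mu_0) = (-0.1825, -0.3254),
  (x̄ - mu_0)^T · [...] = (-1)·(-0.1825) + (-4)·(-0.3254) = 1.4841.

Step 5 — scale by n: T² = 4 · 1.4841 = 5.9365.

T² ≈ 5.9365


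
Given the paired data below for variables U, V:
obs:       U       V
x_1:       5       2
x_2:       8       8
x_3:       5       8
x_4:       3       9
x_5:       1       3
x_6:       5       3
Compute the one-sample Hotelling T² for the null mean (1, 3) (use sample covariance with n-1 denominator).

Step 1 — sample mean vector:
  mean(U) = (5 + 8 + 5 + 3 + 1 + 5) / 6 = 27/6 = 4.5
  mean(V) = (2 + 8 + 8 + 9 + 3 + 3) / 6 = 33/6 = 5.5
  x̄ = (4.5, 5.5),  deviation x̄ - mu_0 = (4.5, 5.5) - (1, 3) = (3.5, 2.5).

Step 2 — sample covariance matrix, S[i,j] = (1/(n-1)) · Σ_k (x_{k,i} - mean_i) · (x_{k,j} - mean_j), divisor n-1 = 5:
  S[U,U] = ((0.5)·(0.5) + (3.5)·(3.5) + (0.5)·(0.5) + (-1.5)·(-1.5) + (-3.5)·(-3.5) + (0.5)·(0.5)) / 5 = 27.5/5 = 5.5
  S[U,V] = ((0.5)·(-3.5) + (3.5)·(2.5) + (0.5)·(2.5) + (-1.5)·(3.5) + (-3.5)·(-2.5) + (0.5)·(-2.5)) / 5 = 10.5/5 = 2.1
  S[V,V] = ((-3.5)·(-3.5) + (2.5)·(2.5) + (2.5)·(2.5) + (3.5)·(3.5) + (-2.5)·(-2.5) + (-2.5)·(-2.5)) / 5 = 49.5/5 = 9.9
  S = [[5.5, 2.1],
 [2.1, 9.9]].

Step 3 — invert S. det(S) = 5.5·9.9 - (2.1)² = 50.04.
  S^{-1} = (1/det) · [[d, -b], [-b, a]] = [[0.1978, -0.042],
 [-0.042, 0.1099]].

Step 4 — quadratic form (x̄ - mu_0)^T · S^{-1} · (x̄ - mu_0):
  S^{-1} · (x̄ - mu_0) = (0.5875, 0.1279),
  (x̄ - mu_0)^T · [...] = (3.5)·(0.5875) + (2.5)·(0.1279) = 2.3761.

Step 5 — scale by n: T² = 6 · 2.3761 = 14.2566.

T² ≈ 14.2566


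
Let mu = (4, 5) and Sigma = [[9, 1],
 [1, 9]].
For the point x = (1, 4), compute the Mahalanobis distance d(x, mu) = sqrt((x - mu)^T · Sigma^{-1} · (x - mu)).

Step 1 — centre the observation: (x - mu) = (-3, -1).

Step 2 — invert Sigma. det(Sigma) = 9·9 - (1)² = 80.
  Sigma^{-1} = (1/det) · [[d, -b], [-b, a]] = [[0.1125, -0.0125],
 [-0.0125, 0.1125]].

Step 3 — form the quadratic (x - mu)^T · Sigma^{-1} · (x - mu):
  Sigma^{-1} · (x - mu) = (-0.325, -0.075).
  (x - mu)^T · [Sigma^{-1} · (x - mu)] = (-3)·(-0.325) + (-1)·(-0.075) = 1.05.

Step 4 — take square root: d = √(1.05) ≈ 1.0247.

d(x, mu) = √(1.05) ≈ 1.0247


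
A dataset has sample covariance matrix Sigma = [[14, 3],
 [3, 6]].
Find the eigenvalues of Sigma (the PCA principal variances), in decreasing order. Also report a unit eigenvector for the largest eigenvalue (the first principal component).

Step 1 — characteristic polynomial of 2×2 Sigma:
  det(Sigma - λI) = λ² - trace · λ + det = 0.
  trace = 14 + 6 = 20, det = 14·6 - (3)² = 75.
Step 2 — discriminant:
  Δ = trace² - 4·det = 400 - 300 = 100.
Step 3 — eigenvalues:
  λ = (trace ± √Δ)/2 = (20 ± 10)/2,
  λ_1 = 15,  λ_2 = 5.

Step 4 — unit eigenvector for λ_1: solve (Sigma - λ_1 I)v = 0. First row:
  (14 - 15)·v_x + (3)·v_y = 0, i.e. (-1)·v_x + (3)·v_y = 0,
  so v ∝ (b, λ_1 - a) = (3, 1) = u.
  ||u|| = √((3)² + (1)²) = √(10) ≈ 3.1623,
  v_1 = u/||u|| ≈ (0.9487, 0.3162) (||v_1|| = 1).

λ_1 = 15,  λ_2 = 5;  v_1 ≈ (0.9487, 0.3162)


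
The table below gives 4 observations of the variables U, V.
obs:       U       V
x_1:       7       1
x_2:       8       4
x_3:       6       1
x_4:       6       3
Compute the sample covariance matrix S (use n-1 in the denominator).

Step 1 — column means:
  mean(U) = (7 + 8 + 6 + 6) / 4 = 27/4 = 6.75
  mean(V) = (1 + 4 + 1 + 3) / 4 = 9/4 = 2.25

Step 2 — sample covariance S[i,j] = (1/(n-1)) · Σ_k (x_{k,i} - mean_i) · (x_{k,j} - mean_j), with n-1 = 3.
  S[U,U] = ((0.25)·(0.25) + (1.25)·(1.25) + (-0.75)·(-0.75) + (-0.75)·(-0.75)) / 3 = 2.75/3 = 0.9167
  S[U,V] = ((0.25)·(-1.25) + (1.25)·(1.75) + (-0.75)·(-1.25) + (-0.75)·(0.75)) / 3 = 2.25/3 = 0.75
  S[V,V] = ((-1.25)·(-1.25) + (1.75)·(1.75) + (-1.25)·(-1.25) + (0.75)·(0.75)) / 3 = 6.75/3 = 2.25

S is symmetric (S[j,i] = S[i,j]). Assembling:

S = [[0.9167, 0.75],
 [0.75, 2.25]]


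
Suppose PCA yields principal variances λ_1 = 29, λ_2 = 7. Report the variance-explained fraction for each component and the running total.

Step 1 — total variance = trace(Sigma) = Σ λ_i = 29 + 7 = 36.

Step 2 — fraction explained by component i = λ_i / Σ λ:
  PC1: 29/36 = 0.8056
  PC2: 7/36 = 0.1944

Step 3 — cumulative fraction after k components = (λ_1 + ... + λ_k) / Σ λ:
  k = 1: 29/36 = 0.8056
  k = 2: (29 + 7)/36 = 36/36 = 1

Summary (fraction, with percent):

explained: PC1 0.8056 (80.56%), PC2 0.1944 (19.44%);  cumulative: 0.8056, 1


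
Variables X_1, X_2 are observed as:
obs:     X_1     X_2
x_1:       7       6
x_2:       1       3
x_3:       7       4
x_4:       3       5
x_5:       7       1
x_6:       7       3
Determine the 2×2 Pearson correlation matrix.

Step 1 — column means:
  mean(X_1) = (7 + 1 + 7 + 3 + 7 + 7) / 6 = 32/6 = 5.3333
  mean(X_2) = (6 + 3 + 4 + 5 + 1 + 3) / 6 = 22/6 = 3.6667

Step 2 — sample variances and covariances s[i,j] = (1/(n-1)) · Σ_k (x_{k,i} - mean_i) · (x_{k,j} - mean_j), with n-1 = 5:
  s[X_1,X_1] = ((1.6667)·(1.6667) + (-4.3333)·(-4.3333) + (1.6667)·(1.6667) + (-2.3333)·(-2.3333) + (1.6667)·(1.6667) + (1.6667)·(1.6667)) / 5 = 35.3333/5 = 7.0667
  s[X_1,X_2] = ((1.6667)·(2.3333) + (-4.3333)·(-0.6667) + (1.6667)·(0.3333) + (-2.3333)·(1.3333) + (1.6667)·(-2.6667) + (1.6667)·(-0.6667)) / 5 = -1.3333/5 = -0.2667
  s[X_2,X_2] = ((2.3333)·(2.3333) + (-0.6667)·(-0.6667) + (0.3333)·(0.3333) + (1.3333)·(1.3333) + (-2.6667)·(-2.6667) + (-0.6667)·(-0.6667)) / 5 = 15.3333/5 = 3.0667
  Sample standard deviations s_i = √(s[i,i]):
  s(X_1) = √(7.0667) = 2.6583
  s(X_2) = √(3.0667) = 1.7512

Step 3 — r_{ij} = s_{ij} / (s_i · s_j):
  r[X_1,X_1] = 1 (diagonal).
  r[X_1,X_2] = -0.2667 / (2.6583 · 1.7512) = -0.2667 / 4.6552 = -0.0573
  r[X_2,X_2] = 1 (diagonal).

R is symmetric with unit diagonal. Assembling:

R = [[1, -0.0573],
 [-0.0573, 1]]


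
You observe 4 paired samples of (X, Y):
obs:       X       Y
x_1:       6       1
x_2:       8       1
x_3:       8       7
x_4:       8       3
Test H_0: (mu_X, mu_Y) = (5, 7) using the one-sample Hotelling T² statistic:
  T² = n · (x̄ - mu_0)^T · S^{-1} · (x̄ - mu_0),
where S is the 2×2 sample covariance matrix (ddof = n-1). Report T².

Step 1 — sample mean vector:
  mean(X) = (6 + 8 + 8 + 8) / 4 = 30/4 = 7.5
  mean(Y) = (1 + 1 + 7 + 3) / 4 = 12/4 = 3
  x̄ = (7.5, 3),  deviation x̄ - mu_0 = (7.5, 3) - (5, 7) = (2.5, -4).

Step 2 — sample covariance matrix, S[i,j] = (1/(n-1)) · Σ_k (x_{k,i} - mean_i) · (x_{k,j} - mean_j), divisor n-1 = 3:
  S[X,X] = ((-1.5)·(-1.5) + (0.5)·(0.5) + (0.5)·(0.5) + (0.5)·(0.5)) / 3 = 3/3 = 1
  S[X,Y] = ((-1.5)·(-2) + (0.5)·(-2) + (0.5)·(4) + (0.5)·(0)) / 3 = 4/3 = 1.3333
  S[Y,Y] = ((-2)·(-2) + (-2)·(-2) + (4)·(4) + (0)·(0)) / 3 = 24/3 = 8
  S = [[1, 1.3333],
 [1.3333, 8]].

Step 3 — invert S. det(S) = 1·8 - (1.3333)² = 6.2222.
  S^{-1} = (1/det) · [[d, -b], [-b, a]] = [[1.2857, -0.2143],
 [-0.2143, 0.1607]].

Step 4 — quadratic form (x̄ - mu_0)^T · S^{-1} · (x̄ - mu_0):
  S^{-1} · (x̄ - mu_0) = (4.0714, -1.1786),
  (x̄ - mu_0)^T · [...] = (2.5)·(4.0714) + (-4)·(-1.1786) = 14.8929.

Step 5 — scale by n: T² = 4 · 14.8929 = 59.5714.

T² ≈ 59.5714


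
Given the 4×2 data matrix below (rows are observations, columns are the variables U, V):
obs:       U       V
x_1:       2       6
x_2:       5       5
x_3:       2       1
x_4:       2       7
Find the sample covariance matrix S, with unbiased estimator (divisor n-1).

Step 1 — column means:
  mean(U) = (2 + 5 + 2 + 2) / 4 = 11/4 = 2.75
  mean(V) = (6 + 5 + 1 + 7) / 4 = 19/4 = 4.75

Step 2 — sample covariance S[i,j] = (1/(n-1)) · Σ_k (x_{k,i} - mean_i) · (x_{k,j} - mean_j), with n-1 = 3.
  S[U,U] = ((-0.75)·(-0.75) + (2.25)·(2.25) + (-0.75)·(-0.75) + (-0.75)·(-0.75)) / 3 = 6.75/3 = 2.25
  S[U,V] = ((-0.75)·(1.25) + (2.25)·(0.25) + (-0.75)·(-3.75) + (-0.75)·(2.25)) / 3 = 0.75/3 = 0.25
  S[V,V] = ((1.25)·(1.25) + (0.25)·(0.25) + (-3.75)·(-3.75) + (2.25)·(2.25)) / 3 = 20.75/3 = 6.9167

S is symmetric (S[j,i] = S[i,j]). Assembling:

S = [[2.25, 0.25],
 [0.25, 6.9167]]


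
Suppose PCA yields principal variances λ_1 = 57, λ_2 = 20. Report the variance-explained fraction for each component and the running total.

Step 1 — total variance = trace(Sigma) = Σ λ_i = 57 + 20 = 77.

Step 2 — fraction explained by component i = λ_i / Σ λ:
  PC1: 57/77 = 0.7403
  PC2: 20/77 = 0.2597

Step 3 — cumulative fraction after k components = (λ_1 + ... + λ_k) / Σ λ:
  k = 1: 57/77 = 0.7403
  k = 2: (57 + 20)/77 = 77/77 = 1

Summary (fraction, with percent):

explained: PC1 0.7403 (74.03%), PC2 0.2597 (25.97%);  cumulative: 0.7403, 1


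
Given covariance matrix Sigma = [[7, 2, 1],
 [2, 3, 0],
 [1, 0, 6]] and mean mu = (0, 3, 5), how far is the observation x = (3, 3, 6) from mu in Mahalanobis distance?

Step 1 — centre the observation: (x - mu) = (3, 0, 1).

Step 2 — invert Sigma (cofactor / det for 3×3, or solve directly):
  Sigma^{-1} = [[0.1818, -0.1212, -0.0303],
 [-0.1212, 0.4141, 0.0202],
 [-0.0303, 0.0202, 0.1717]].

Step 3 — form the quadratic (x - mu)^T · Sigma^{-1} · (x - mu):
  Sigma^{-1} · (x - mu) = (0.5152, -0.3434, 0.0808).
  (x - mu)^T · [Sigma^{-1} · (x - mu)] = (3)·(0.5152) + (0)·(-0.3434) + (1)·(0.0808) = 1.6263.

Step 4 — take square root: d = √(1.6263) ≈ 1.2753.

d(x, mu) = √(1.6263) ≈ 1.2753


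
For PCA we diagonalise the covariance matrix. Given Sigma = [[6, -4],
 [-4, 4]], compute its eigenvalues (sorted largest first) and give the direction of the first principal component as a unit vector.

Step 1 — characteristic polynomial of 2×2 Sigma:
  det(Sigma - λI) = λ² - trace · λ + det = 0.
  trace = 6 + 4 = 10, det = 6·4 - (-4)² = 8.
Step 2 — discriminant:
  Δ = trace² - 4·det = 100 - 32 = 68.
Step 3 — eigenvalues:
  λ = (trace ± √Δ)/2 = (10 ± 8.2462)/2,
  λ_1 = 9.1231,  λ_2 = 0.8769.

Step 4 — unit eigenvector for λ_1: solve (Sigma - λ_1 I)v = 0. First row:
  (6 - 9.1231)·v_x + (-4)·v_y = 0, i.e. (-3.1231)·v_x + (-4)·v_y = 0,
  so v ∝ (b, λ_1 - a) = (-4, 3.1231); multiply by -1 so the first entry is positive: u = (4, -3.1231).
  ||u|| = √((4)² + (-3.1231)²) = √(25.7538) ≈ 5.0748,
  v_1 = u/||u|| ≈ (0.7882, -0.6154) (||v_1|| = 1).

λ_1 = 9.1231,  λ_2 = 0.8769;  v_1 ≈ (0.7882, -0.6154)


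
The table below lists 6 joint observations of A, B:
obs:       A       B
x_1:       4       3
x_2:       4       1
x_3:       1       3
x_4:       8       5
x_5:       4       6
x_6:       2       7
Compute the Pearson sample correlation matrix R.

Step 1 — column means:
  mean(A) = (4 + 4 + 1 + 8 + 4 + 2) / 6 = 23/6 = 3.8333
  mean(B) = (3 + 1 + 3 + 5 + 6 + 7) / 6 = 25/6 = 4.1667

Step 2 — sample variances and covariances s[i,j] = (1/(n-1)) · Σ_k (x_{k,i} - mean_i) · (x_{k,j} - mean_j), with n-1 = 5:
  s[A,A] = ((0.1667)·(0.1667) + (0.1667)·(0.1667) + (-2.8333)·(-2.8333) + (4.1667)·(4.1667) + (0.1667)·(0.1667) + (-1.8333)·(-1.8333)) / 5 = 28.8333/5 = 5.7667
  s[A,B] = ((0.1667)·(-1.1667) + (0.1667)·(-3.1667) + (-2.8333)·(-1.1667) + (4.1667)·(0.8333) + (0.1667)·(1.8333) + (-1.8333)·(2.8333)) / 5 = 1.1667/5 = 0.2333
  s[B,B] = ((-1.1667)·(-1.1667) + (-3.1667)·(-3.1667) + (-1.1667)·(-1.1667) + (0.8333)·(0.8333) + (1.8333)·(1.8333) + (2.8333)·(2.8333)) / 5 = 24.8333/5 = 4.9667
  Sample standard deviations s_i = √(s[i,i]):
  s(A) = √(5.7667) = 2.4014
  s(B) = √(4.9667) = 2.2286

Step 3 — r_{ij} = s_{ij} / (s_i · s_j):
  r[A,A] = 1 (diagonal).
  r[A,B] = 0.2333 / (2.4014 · 2.2286) = 0.2333 / 5.3517 = 0.0436
  r[B,B] = 1 (diagonal).

R is symmetric with unit diagonal. Assembling:

R = [[1, 0.0436],
 [0.0436, 1]]


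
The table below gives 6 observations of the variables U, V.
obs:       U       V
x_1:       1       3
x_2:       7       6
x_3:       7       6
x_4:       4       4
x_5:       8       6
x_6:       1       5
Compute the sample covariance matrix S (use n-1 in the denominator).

Step 1 — column means:
  mean(U) = (1 + 7 + 7 + 4 + 8 + 1) / 6 = 28/6 = 4.6667
  mean(V) = (3 + 6 + 6 + 4 + 6 + 5) / 6 = 30/6 = 5

Step 2 — sample covariance S[i,j] = (1/(n-1)) · Σ_k (x_{k,i} - mean_i) · (x_{k,j} - mean_j), with n-1 = 5.
  S[U,U] = ((-3.6667)·(-3.6667) + (2.3333)·(2.3333) + (2.3333)·(2.3333) + (-0.6667)·(-0.6667) + (3.3333)·(3.3333) + (-3.6667)·(-3.6667)) / 5 = 49.3333/5 = 9.8667
  S[U,V] = ((-3.6667)·(-2) + (2.3333)·(1) + (2.3333)·(1) + (-0.6667)·(-1) + (3.3333)·(1) + (-3.6667)·(0)) / 5 = 16/5 = 3.2
  S[V,V] = ((-2)·(-2) + (1)·(1) + (1)·(1) + (-1)·(-1) + (1)·(1) + (0)·(0)) / 5 = 8/5 = 1.6

S is symmetric (S[j,i] = S[i,j]). Assembling:

S = [[9.8667, 3.2],
 [3.2, 1.6]]


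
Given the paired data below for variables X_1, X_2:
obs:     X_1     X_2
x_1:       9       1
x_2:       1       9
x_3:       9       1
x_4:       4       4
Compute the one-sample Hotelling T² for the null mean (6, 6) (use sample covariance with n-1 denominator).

Step 1 — sample mean vector:
  mean(X_1) = (9 + 1 + 9 + 4) / 4 = 23/4 = 5.75
  mean(X_2) = (1 + 9 + 1 + 4) / 4 = 15/4 = 3.75
  x̄ = (5.75, 3.75),  deviation x̄ - mu_0 = (5.75, 3.75) - (6, 6) = (-0.25, -2.25).

Step 2 — sample covariance matrix, S[i,j] = (1/(n-1)) · Σ_k (x_{k,i} - mean_i) · (x_{k,j} - mean_j), divisor n-1 = 3:
  S[X_1,X_1] = ((3.25)·(3.25) + (-4.75)·(-4.75) + (3.25)·(3.25) + (-1.75)·(-1.75)) / 3 = 46.75/3 = 15.5833
  S[X_1,X_2] = ((3.25)·(-2.75) + (-4.75)·(5.25) + (3.25)·(-2.75) + (-1.75)·(0.25)) / 3 = -43.25/3 = -14.4167
  S[X_2,X_2] = ((-2.75)·(-2.75) + (5.25)·(5.25) + (-2.75)·(-2.75) + (0.25)·(0.25)) / 3 = 42.75/3 = 14.25
  S = [[15.5833, -14.4167],
 [-14.4167, 14.25]].

Step 3 — invert S. det(S) = 15.5833·14.25 - (-14.4167)² = 14.2222.
  S^{-1} = (1/det) · [[d, -b], [-b, a]] = [[1.002, 1.0137],
 [1.0137, 1.0957]].

Step 4 — quadratic form (x̄ - mu_0)^T · S^{-1} · (x̄ - mu_0):
  S^{-1} · (x̄ - mu_0) = (-2.5312, -2.7188),
  (x̄ - mu_0)^T · [...] = (-0.25)·(-2.5312) + (-2.25)·(-2.7188) = 6.75.

Step 5 — scale by n: T² = 4 · 6.75 = 27.

T² ≈ 27


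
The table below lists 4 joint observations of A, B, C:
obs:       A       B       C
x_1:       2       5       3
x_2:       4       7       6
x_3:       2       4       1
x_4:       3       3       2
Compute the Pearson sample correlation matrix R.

Step 1 — column means:
  mean(A) = (2 + 4 + 2 + 3) / 4 = 11/4 = 2.75
  mean(B) = (5 + 7 + 4 + 3) / 4 = 19/4 = 4.75
  mean(C) = (3 + 6 + 1 + 2) / 4 = 12/4 = 3

Step 2 — sample variances and covariances s[i,j] = (1/(n-1)) · Σ_k (x_{k,i} - mean_i) · (x_{k,j} - mean_j), with n-1 = 3:
  s[A,A] = ((-0.75)·(-0.75) + (1.25)·(1.25) + (-0.75)·(-0.75) + (0.25)·(0.25)) / 3 = 2.75/3 = 0.9167
  s[A,B] = ((-0.75)·(0.25) + (1.25)·(2.25) + (-0.75)·(-0.75) + (0.25)·(-1.75)) / 3 = 2.75/3 = 0.9167
  s[A,C] = ((-0.75)·(0) + (1.25)·(3) + (-0.75)·(-2) + (0.25)·(-1)) / 3 = 5/3 = 1.6667
  s[B,B] = ((0.25)·(0.25) + (2.25)·(2.25) + (-0.75)·(-0.75) + (-1.75)·(-1.75)) / 3 = 8.75/3 = 2.9167
  s[B,C] = ((0.25)·(0) + (2.25)·(3) + (-0.75)·(-2) + (-1.75)·(-1)) / 3 = 10/3 = 3.3333
  s[C,C] = ((0)·(0) + (3)·(3) + (-2)·(-2) + (-1)·(-1)) / 3 = 14/3 = 4.6667
  Sample standard deviations s_i = √(s[i,i]):
  s(A) = √(0.9167) = 0.9574
  s(B) = √(2.9167) = 1.7078
  s(C) = √(4.6667) = 2.1602

Step 3 — r_{ij} = s_{ij} / (s_i · s_j):
  r[A,A] = 1 (diagonal).
  r[A,B] = 0.9167 / (0.9574 · 1.7078) = 0.9167 / 1.6351 = 0.5606
  r[A,C] = 1.6667 / (0.9574 · 2.1602) = 1.6667 / 2.0683 = 0.8058
  r[B,B] = 1 (diagonal).
  r[B,C] = 3.3333 / (1.7078 · 2.1602) = 3.3333 / 3.6893 = 0.9035
  r[C,C] = 1 (diagonal).

R is symmetric with unit diagonal. Assembling:

R = [[1, 0.5606, 0.8058],
 [0.5606, 1, 0.9035],
 [0.8058, 0.9035, 1]]


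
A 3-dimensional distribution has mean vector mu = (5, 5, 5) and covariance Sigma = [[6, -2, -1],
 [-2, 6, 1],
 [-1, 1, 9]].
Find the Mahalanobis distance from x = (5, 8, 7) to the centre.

Step 1 — centre the observation: (x - mu) = (0, 3, 2).

Step 2 — invert Sigma (cofactor / det for 3×3, or solve directly):
  Sigma^{-1} = [[0.1893, 0.0607, 0.0143],
 [0.0607, 0.1893, -0.0143],
 [0.0143, -0.0143, 0.1143]].

Step 3 — form the quadratic (x - mu)^T · Sigma^{-1} · (x - mu):
  Sigma^{-1} · (x - mu) = (0.2107, 0.5393, 0.1857).
  (x - mu)^T · [Sigma^{-1} · (x - mu)] = (0)·(0.2107) + (3)·(0.5393) + (2)·(0.1857) = 1.9893.

Step 4 — take square root: d = √(1.9893) ≈ 1.4104.

d(x, mu) = √(1.9893) ≈ 1.4104


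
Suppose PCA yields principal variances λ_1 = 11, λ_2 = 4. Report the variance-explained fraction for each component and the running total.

Step 1 — total variance = trace(Sigma) = Σ λ_i = 11 + 4 = 15.

Step 2 — fraction explained by component i = λ_i / Σ λ:
  PC1: 11/15 = 0.7333
  PC2: 4/15 = 0.2667

Step 3 — cumulative fraction after k components = (λ_1 + ... + λ_k) / Σ λ:
  k = 1: 11/15 = 0.7333
  k = 2: (11 + 4)/15 = 15/15 = 1

Summary (fraction, with percent):

explained: PC1 0.7333 (73.33%), PC2 0.2667 (26.67%);  cumulative: 0.7333, 1


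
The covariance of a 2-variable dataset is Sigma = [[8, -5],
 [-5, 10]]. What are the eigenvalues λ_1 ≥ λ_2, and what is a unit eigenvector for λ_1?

Step 1 — characteristic polynomial of 2×2 Sigma:
  det(Sigma - λI) = λ² - trace · λ + det = 0.
  trace = 8 + 10 = 18, det = 8·10 - (-5)² = 55.
Step 2 — discriminant:
  Δ = trace² - 4·det = 324 - 220 = 104.
Step 3 — eigenvalues:
  λ = (trace ± √Δ)/2 = (18 ± 10.198)/2,
  λ_1 = 14.099,  λ_2 = 3.901.

Step 4 — unit eigenvector for λ_1: solve (Sigma - λ_1 I)v = 0. First row:
  (8 - 14.099)·v_x + (-5)·v_y = 0, i.e. (-6.099)·v_x + (-5)·v_y = 0,
  so v ∝ (b, λ_1 - a) = (-5, 6.099); multiply by -1 so the first entry is positive: u = (5, -6.099).
  ||u|| = √((5)² + (-6.099)²) = √(62.198) ≈ 7.8866,
  v_1 = u/||u|| ≈ (0.634, -0.7733) (||v_1|| = 1).

λ_1 = 14.099,  λ_2 = 3.901;  v_1 ≈ (0.634, -0.7733)


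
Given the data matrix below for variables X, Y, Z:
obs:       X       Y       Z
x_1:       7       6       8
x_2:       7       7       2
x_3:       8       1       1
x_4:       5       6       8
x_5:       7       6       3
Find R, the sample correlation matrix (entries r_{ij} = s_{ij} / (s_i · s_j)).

Step 1 — column means:
  mean(X) = (7 + 7 + 8 + 5 + 7) / 5 = 34/5 = 6.8
  mean(Y) = (6 + 7 + 1 + 6 + 6) / 5 = 26/5 = 5.2
  mean(Z) = (8 + 2 + 1 + 8 + 3) / 5 = 22/5 = 4.4

Step 2 — sample variances and covariances s[i,j] = (1/(n-1)) · Σ_k (x_{k,i} - mean_i) · (x_{k,j} - mean_j), with n-1 = 4:
  s[X,X] = ((0.2)·(0.2) + (0.2)·(0.2) + (1.2)·(1.2) + (-1.8)·(-1.8) + (0.2)·(0.2)) / 4 = 4.8/4 = 1.2
  s[X,Y] = ((0.2)·(0.8) + (0.2)·(1.8) + (1.2)·(-4.2) + (-1.8)·(0.8) + (0.2)·(0.8)) / 4 = -5.8/4 = -1.45
  s[X,Z] = ((0.2)·(3.6) + (0.2)·(-2.4) + (1.2)·(-3.4) + (-1.8)·(3.6) + (0.2)·(-1.4)) / 4 = -10.6/4 = -2.65
  s[Y,Y] = ((0.8)·(0.8) + (1.8)·(1.8) + (-4.2)·(-4.2) + (0.8)·(0.8) + (0.8)·(0.8)) / 4 = 22.8/4 = 5.7
  s[Y,Z] = ((0.8)·(3.6) + (1.8)·(-2.4) + (-4.2)·(-3.4) + (0.8)·(3.6) + (0.8)·(-1.4)) / 4 = 14.6/4 = 3.65
  s[Z,Z] = ((3.6)·(3.6) + (-2.4)·(-2.4) + (-3.4)·(-3.4) + (3.6)·(3.6) + (-1.4)·(-1.4)) / 4 = 45.2/4 = 11.3
  Sample standard deviations s_i = √(s[i,i]):
  s(X) = √(1.2) = 1.0954
  s(Y) = √(5.7) = 2.3875
  s(Z) = √(11.3) = 3.3615

Step 3 — r_{ij} = s_{ij} / (s_i · s_j):
  r[X,X] = 1 (diagonal).
  r[X,Y] = -1.45 / (1.0954 · 2.3875) = -1.45 / 2.6153 = -0.5544
  r[X,Z] = -2.65 / (1.0954 · 3.3615) = -2.65 / 3.6824 = -0.7196
  r[Y,Y] = 1 (diagonal).
  r[Y,Z] = 3.65 / (2.3875 · 3.3615) = 3.65 / 8.0256 = 0.4548
  r[Z,Z] = 1 (diagonal).

R is symmetric with unit diagonal. Assembling:

R = [[1, -0.5544, -0.7196],
 [-0.5544, 1, 0.4548],
 [-0.7196, 0.4548, 1]]


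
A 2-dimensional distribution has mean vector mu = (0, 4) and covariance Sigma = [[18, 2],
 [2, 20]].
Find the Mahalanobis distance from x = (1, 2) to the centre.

Step 1 — centre the observation: (x - mu) = (1, -2).

Step 2 — invert Sigma. det(Sigma) = 18·20 - (2)² = 356.
  Sigma^{-1} = (1/det) · [[d, -b], [-b, a]] = [[0.0562, -0.0056],
 [-0.0056, 0.0506]].

Step 3 — form the quadratic (x - mu)^T · Sigma^{-1} · (x - mu):
  Sigma^{-1} · (x - mu) = (0.0674, -0.1067).
  (x - mu)^T · [Sigma^{-1} · (x - mu)] = (1)·(0.0674) + (-2)·(-0.1067) = 0.2809.

Step 4 — take square root: d = √(0.2809) ≈ 0.53.

d(x, mu) = √(0.2809) ≈ 0.53


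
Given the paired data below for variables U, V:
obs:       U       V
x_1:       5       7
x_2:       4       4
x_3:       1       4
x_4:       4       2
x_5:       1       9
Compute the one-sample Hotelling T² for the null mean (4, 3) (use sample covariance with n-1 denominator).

Step 1 — sample mean vector:
  mean(U) = (5 + 4 + 1 + 4 + 1) / 5 = 15/5 = 3
  mean(V) = (7 + 4 + 4 + 2 + 9) / 5 = 26/5 = 5.2
  x̄ = (3, 5.2),  deviation x̄ - mu_0 = (3, 5.2) - (4, 3) = (-1, 2.2).

Step 2 — sample covariance matrix, S[i,j] = (1/(n-1)) · Σ_k (x_{k,i} - mean_i) · (x_{k,j} - mean_j), divisor n-1 = 4:
  S[U,U] = ((2)·(2) + (1)·(1) + (-2)·(-2) + (1)·(1) + (-2)·(-2)) / 4 = 14/4 = 3.5
  S[U,V] = ((2)·(1.8) + (1)·(-1.2) + (-2)·(-1.2) + (1)·(-3.2) + (-2)·(3.8)) / 4 = -6/4 = -1.5
  S[V,V] = ((1.8)·(1.8) + (-1.2)·(-1.2) + (-1.2)·(-1.2) + (-3.2)·(-3.2) + (3.8)·(3.8)) / 4 = 30.8/4 = 7.7
  S = [[3.5, -1.5],
 [-1.5, 7.7]].

Step 3 — invert S. det(S) = 3.5·7.7 - (-1.5)² = 24.7.
  S^{-1} = (1/det) · [[d, -b], [-b, a]] = [[0.3117, 0.0607],
 [0.0607, 0.1417]].

Step 4 — quadratic form (x̄ - mu_0)^T · S^{-1} · (x̄ - mu_0):
  S^{-1} · (x̄ - mu_0) = (-0.1781, 0.251),
  (x̄ - mu_0)^T · [...] = (-1)·(-0.1781) + (2.2)·(0.251) = 0.7304.

Step 5 — scale by n: T² = 5 · 0.7304 = 3.6518.

T² ≈ 3.6518


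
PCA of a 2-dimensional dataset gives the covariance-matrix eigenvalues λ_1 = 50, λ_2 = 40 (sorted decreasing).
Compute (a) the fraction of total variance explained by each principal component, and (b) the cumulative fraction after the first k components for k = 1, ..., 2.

Step 1 — total variance = trace(Sigma) = Σ λ_i = 50 + 40 = 90.

Step 2 — fraction explained by component i = λ_i / Σ λ:
  PC1: 50/90 = 0.5556
  PC2: 40/90 = 0.4444

Step 3 — cumulative fraction after k components = (λ_1 + ... + λ_k) / Σ λ:
  k = 1: 50/90 = 0.5556
  k = 2: (50 + 40)/90 = 90/90 = 1

Summary (fraction, with percent):

explained: PC1 0.5556 (55.56%), PC2 0.4444 (44.44%);  cumulative: 0.5556, 1


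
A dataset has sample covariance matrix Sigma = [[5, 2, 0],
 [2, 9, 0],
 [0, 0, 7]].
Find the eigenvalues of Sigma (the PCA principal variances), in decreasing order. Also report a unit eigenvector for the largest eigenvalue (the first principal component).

Step 1 — characteristic polynomial p(λ) = det(λI - Sigma) = λ³ - tr·λ² + c_1·λ - det, where tr = trace, c_1 = sum of the principal 2×2 minors, det = det(Sigma):
  tr = 5 + 9 + 7 = 21,
  c_1 = (5·9 - (2)²) + (5·7 - (0)²) + (9·7 - (0)²) = 41 + 35 + 63 = 139,
  det = 5·(9·7 - (0)²) - (2)·((2)·7 - (0)·(0)) + (0)·((2)·(0) - 9·(0)) = 5·(63) - (2)·(14) + (0)·(0) = 287.
  So p(λ) = λ³ - 21λ² + 139λ - 287.
Step 2 — look for an integer root (rational root theorem: any rational root is an integer divisor of 287). Testing λ = 7:
  p(7) = 343 - 1029 + 973 - 287 = 0  ✓
  Dividing out (λ - 7): p(λ) = (λ - 7)(λ² - 14λ + 41).
Step 3 — remaining eigenvalues from the quadratic λ² - 14λ + 41 = 0:
  Δ = 14² - 4·41 = 196 - 164 = 32,  λ = (14 ± √32)/2 = (14 ± 5.6569)/2 ≈ 9.8284 or 4.1716.
  Sorted: λ_1 = 9.8284,  λ_2 = 7,  λ_3 = 4.1716  (check: sum = 21 = tr ✓).

Step 4 — unit eigenvector for λ_1 ≈ 9.8284: v spans the null space of (Sigma - λ_1 I), whose rows are
  r_1 = (-4.8284, 2, 0),  r_2 = (2, -0.8284, 0),  r_3 = (0, 0, -2.8284).
  v is orthogonal to every row, so take v ∝ r_1 × r_3 = ((2)·(-2.8284) - (0)·(0), (0)·(0) - (-4.8284)·(-2.8284), (-4.8284)·(0) - (2)·(0)) ≈ (-5.6569, -13.6569, 0).
  Rescale (multiply by -1 so the first nonzero entry is positive): u = (5.6569, 13.6569, 0).
  ||u|| = √((5.6569)² + (13.6569)² + (0)²) = √(218.5097) ≈ 14.7821,  v_1 = u/||u|| ≈ (0.3827, 0.9239, 0) (||v_1|| = 1).

λ_1 = 9.8284,  λ_2 = 7,  λ_3 = 4.1716;  v_1 ≈ (0.3827, 0.9239, 0)


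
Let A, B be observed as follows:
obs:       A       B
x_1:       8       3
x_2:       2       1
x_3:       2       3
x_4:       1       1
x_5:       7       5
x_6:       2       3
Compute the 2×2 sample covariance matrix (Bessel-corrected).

Step 1 — column means:
  mean(A) = (8 + 2 + 2 + 1 + 7 + 2) / 6 = 22/6 = 3.6667
  mean(B) = (3 + 1 + 3 + 1 + 5 + 3) / 6 = 16/6 = 2.6667

Step 2 — sample covariance S[i,j] = (1/(n-1)) · Σ_k (x_{k,i} - mean_i) · (x_{k,j} - mean_j), with n-1 = 5.
  S[A,A] = ((4.3333)·(4.3333) + (-1.6667)·(-1.6667) + (-1.6667)·(-1.6667) + (-2.6667)·(-2.6667) + (3.3333)·(3.3333) + (-1.6667)·(-1.6667)) / 5 = 45.3333/5 = 9.0667
  S[A,B] = ((4.3333)·(0.3333) + (-1.6667)·(-1.6667) + (-1.6667)·(0.3333) + (-2.6667)·(-1.6667) + (3.3333)·(2.3333) + (-1.6667)·(0.3333)) / 5 = 15.3333/5 = 3.0667
  S[B,B] = ((0.3333)·(0.3333) + (-1.6667)·(-1.6667) + (0.3333)·(0.3333) + (-1.6667)·(-1.6667) + (2.3333)·(2.3333) + (0.3333)·(0.3333)) / 5 = 11.3333/5 = 2.2667

S is symmetric (S[j,i] = S[i,j]). Assembling:

S = [[9.0667, 3.0667],
 [3.0667, 2.2667]]


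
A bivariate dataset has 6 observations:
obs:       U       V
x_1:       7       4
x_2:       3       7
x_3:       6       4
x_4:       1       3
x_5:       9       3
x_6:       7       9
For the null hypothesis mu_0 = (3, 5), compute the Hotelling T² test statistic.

Step 1 — sample mean vector:
  mean(U) = (7 + 3 + 6 + 1 + 9 + 7) / 6 = 33/6 = 5.5
  mean(V) = (4 + 7 + 4 + 3 + 3 + 9) / 6 = 30/6 = 5
  x̄ = (5.5, 5),  deviation x̄ - mu_0 = (5.5, 5) - (3, 5) = (2.5, 0).

Step 2 — sample covariance matrix, S[i,j] = (1/(n-1)) · Σ_k (x_{k,i} - mean_i) · (x_{k,j} - mean_j), divisor n-1 = 5:
  S[U,U] = ((1.5)·(1.5) + (-2.5)·(-2.5) + (0.5)·(0.5) + (-4.5)·(-4.5) + (3.5)·(3.5) + (1.5)·(1.5)) / 5 = 43.5/5 = 8.7
  S[U,V] = ((1.5)·(-1) + (-2.5)·(2) + (0.5)·(-1) + (-4.5)·(-2) + (3.5)·(-2) + (1.5)·(4)) / 5 = 1/5 = 0.2
  S[V,V] = ((-1)·(-1) + (2)·(2) + (-1)·(-1) + (-2)·(-2) + (-2)·(-2) + (4)·(4)) / 5 = 30/5 = 6
  S = [[8.7, 0.2],
 [0.2, 6]].

Step 3 — invert S. det(S) = 8.7·6 - (0.2)² = 52.16.
  S^{-1} = (1/det) · [[d, -b], [-b, a]] = [[0.115, -0.0038],
 [-0.0038, 0.1668]].

Step 4 — quadratic form (x̄ - mu_0)^T · S^{-1} · (x̄ - mu_0):
  S^{-1} · (x̄ - mu_0) = (0.2876, -0.0096),
  (x̄ - mu_0)^T · [...] = (2.5)·(0.2876) + (0)·(-0.0096) = 0.7189.

Step 5 — scale by n: T² = 6 · 0.7189 = 4.3137.

T² ≈ 4.3137


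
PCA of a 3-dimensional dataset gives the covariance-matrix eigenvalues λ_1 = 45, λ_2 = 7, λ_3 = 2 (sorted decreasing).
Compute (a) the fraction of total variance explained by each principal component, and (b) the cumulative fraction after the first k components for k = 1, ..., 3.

Step 1 — total variance = trace(Sigma) = Σ λ_i = 45 + 7 + 2 = 54.

Step 2 — fraction explained by component i = λ_i / Σ λ:
  PC1: 45/54 = 0.8333
  PC2: 7/54 = 0.1296
  PC3: 2/54 = 0.037

Step 3 — cumulative fraction after k components = (λ_1 + ... + λ_k) / Σ λ:
  k = 1: 45/54 = 0.8333
  k = 2: (45 + 7)/54 = 52/54 = 0.963
  k = 3: (45 + 7 + 2)/54 = 54/54 = 1

Summary (fraction, with percent):

explained: PC1 0.8333 (83.33%), PC2 0.1296 (12.96%), PC3 0.037 (3.7%);  cumulative: 0.8333, 0.963, 1


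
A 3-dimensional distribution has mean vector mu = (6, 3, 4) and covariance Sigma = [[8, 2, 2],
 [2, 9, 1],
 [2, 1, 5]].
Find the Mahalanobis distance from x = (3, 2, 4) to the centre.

Step 1 — centre the observation: (x - mu) = (-3, -1, 0).

Step 2 — invert Sigma (cofactor / det for 3×3, or solve directly):
  Sigma^{-1} = [[0.1447, -0.0263, -0.0526],
 [-0.0263, 0.1184, -0.0132],
 [-0.0526, -0.0132, 0.2237]].

Step 3 — form the quadratic (x - mu)^T · Sigma^{-1} · (x - mu):
  Sigma^{-1} · (x - mu) = (-0.4079, -0.0395, 0.1711).
  (x - mu)^T · [Sigma^{-1} · (x - mu)] = (-3)·(-0.4079) + (-1)·(-0.0395) + (0)·(0.1711) = 1.2632.

Step 4 — take square root: d = √(1.2632) ≈ 1.1239.

d(x, mu) = √(1.2632) ≈ 1.1239


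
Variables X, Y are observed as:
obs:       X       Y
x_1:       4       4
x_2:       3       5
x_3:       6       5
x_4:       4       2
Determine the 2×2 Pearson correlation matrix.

Step 1 — column means:
  mean(X) = (4 + 3 + 6 + 4) / 4 = 17/4 = 4.25
  mean(Y) = (4 + 5 + 5 + 2) / 4 = 16/4 = 4

Step 2 — sample variances and covariances s[i,j] = (1/(n-1)) · Σ_k (x_{k,i} - mean_i) · (x_{k,j} - mean_j), with n-1 = 3:
  s[X,X] = ((-0.25)·(-0.25) + (-1.25)·(-1.25) + (1.75)·(1.75) + (-0.25)·(-0.25)) / 3 = 4.75/3 = 1.5833
  s[X,Y] = ((-0.25)·(0) + (-1.25)·(1) + (1.75)·(1) + (-0.25)·(-2)) / 3 = 1/3 = 0.3333
  s[Y,Y] = ((0)·(0) + (1)·(1) + (1)·(1) + (-2)·(-2)) / 3 = 6/3 = 2
  Sample standard deviations s_i = √(s[i,i]):
  s(X) = √(1.5833) = 1.2583
  s(Y) = √(2) = 1.4142

Step 3 — r_{ij} = s_{ij} / (s_i · s_j):
  r[X,X] = 1 (diagonal).
  r[X,Y] = 0.3333 / (1.2583 · 1.4142) = 0.3333 / 1.7795 = 0.1873
  r[Y,Y] = 1 (diagonal).

R is symmetric with unit diagonal. Assembling:

R = [[1, 0.1873],
 [0.1873, 1]]


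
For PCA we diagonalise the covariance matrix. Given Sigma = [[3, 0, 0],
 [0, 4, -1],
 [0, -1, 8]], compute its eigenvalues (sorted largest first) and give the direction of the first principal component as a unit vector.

Step 1 — characteristic polynomial p(λ) = det(λI - Sigma) = λ³ - tr·λ² + c_1·λ - det, where tr = trace, c_1 = sum of the principal 2×2 minors, det = det(Sigma):
  tr = 3 + 4 + 8 = 15,
  c_1 = (3·4 - (0)²) + (3·8 - (0)²) + (4·8 - (-1)²) = 12 + 24 + 31 = 67,
  det = 3·(4·8 - (-1)²) - (0)·((0)·8 - (-1)·(0)) + (0)·((0)·(-1) - 4·(0)) = 3·(31) - (0)·(0) + (0)·(0) = 93.
  So p(λ) = λ³ - 15λ² + 67λ - 93.
Step 2 — look for an integer root (rational root theorem: any rational root is an integer divisor of 93). Testing λ = 3:
  p(3) = 27 - 135 + 201 - 93 = 0  ✓
  Dividing out (λ - 3): p(λ) = (λ - 3)(λ² - 12λ + 31).
Step 3 — remaining eigenvalues from the quadratic λ² - 12λ + 31 = 0:
  Δ = 12² - 4·31 = 144 - 124 = 20,  λ = (12 ± √20)/2 = (12 ± 4.4721)/2 ≈ 8.2361 or 3.7639.
  Sorted: λ_1 = 8.2361,  λ_2 = 3.7639,  λ_3 = 3  (check: sum = 15 = tr ✓).

Step 4 — unit eigenvector for λ_1 ≈ 8.2361: v spans the null space of (Sigma - λ_1 I), whose rows are
  r_1 = (-5.2361, 0, 0),  r_2 = (0, -4.2361, -1),  r_3 = (0, -1, -0.2361).
  v is orthogonal to every row, so take v ∝ r_1 × r_2 = ((0)·(-1) - (0)·(-4.2361), (0)·(0) - (-5.2361)·(-1), (-5.2361)·(-4.2361) - (0)·(0)) ≈ (0, -5.2361, 22.1803).
  Rescale (multiply by -1 so the first nonzero entry is positive): u = (0, 5.2361, -22.1803).
  ||u|| = √((0)² + (5.2361)² + (-22.1803)²) = √(519.3839) ≈ 22.79,  v_1 = u/||u|| ≈ (0, 0.2298, -0.9732) (||v_1|| = 1).

λ_1 = 8.2361,  λ_2 = 3.7639,  λ_3 = 3;  v_1 ≈ (0, 0.2298, -0.9732)


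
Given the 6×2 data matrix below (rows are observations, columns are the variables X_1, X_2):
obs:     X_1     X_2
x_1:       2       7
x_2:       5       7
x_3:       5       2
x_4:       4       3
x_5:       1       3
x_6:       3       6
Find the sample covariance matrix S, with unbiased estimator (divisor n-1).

Step 1 — column means:
  mean(X_1) = (2 + 5 + 5 + 4 + 1 + 3) / 6 = 20/6 = 3.3333
  mean(X_2) = (7 + 7 + 2 + 3 + 3 + 6) / 6 = 28/6 = 4.6667

Step 2 — sample covariance S[i,j] = (1/(n-1)) · Σ_k (x_{k,i} - mean_i) · (x_{k,j} - mean_j), with n-1 = 5.
  S[X_1,X_1] = ((-1.3333)·(-1.3333) + (1.6667)·(1.6667) + (1.6667)·(1.6667) + (0.6667)·(0.6667) + (-2.3333)·(-2.3333) + (-0.3333)·(-0.3333)) / 5 = 13.3333/5 = 2.6667
  S[X_1,X_2] = ((-1.3333)·(2.3333) + (1.6667)·(2.3333) + (1.6667)·(-2.6667) + (0.6667)·(-1.6667) + (-2.3333)·(-1.6667) + (-0.3333)·(1.3333)) / 5 = -1.3333/5 = -0.2667
  S[X_2,X_2] = ((2.3333)·(2.3333) + (2.3333)·(2.3333) + (-2.6667)·(-2.6667) + (-1.6667)·(-1.6667) + (-1.6667)·(-1.6667) + (1.3333)·(1.3333)) / 5 = 25.3333/5 = 5.0667

S is symmetric (S[j,i] = S[i,j]). Assembling:

S = [[2.6667, -0.2667],
 [-0.2667, 5.0667]]


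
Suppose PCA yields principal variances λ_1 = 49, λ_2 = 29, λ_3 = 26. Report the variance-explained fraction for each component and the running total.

Step 1 — total variance = trace(Sigma) = Σ λ_i = 49 + 29 + 26 = 104.

Step 2 — fraction explained by component i = λ_i / Σ λ:
  PC1: 49/104 = 0.4712
  PC2: 29/104 = 0.2788
  PC3: 26/104 = 0.25

Step 3 — cumulative fraction after k components = (λ_1 + ... + λ_k) / Σ λ:
  k = 1: 49/104 = 0.4712
  k = 2: (49 + 29)/104 = 78/104 = 0.75
  k = 3: (49 + 29 + 26)/104 = 104/104 = 1

Summary (fraction, with percent):

explained: PC1 0.4712 (47.12%), PC2 0.2788 (27.88%), PC3 0.25 (25%);  cumulative: 0.4712, 0.75, 1


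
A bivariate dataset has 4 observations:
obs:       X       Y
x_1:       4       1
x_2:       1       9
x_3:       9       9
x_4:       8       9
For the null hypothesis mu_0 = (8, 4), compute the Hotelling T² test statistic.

Step 1 — sample mean vector:
  mean(X) = (4 + 1 + 9 + 8) / 4 = 22/4 = 5.5
  mean(Y) = (1 + 9 + 9 + 9) / 4 = 28/4 = 7
  x̄ = (5.5, 7),  deviation x̄ - mu_0 = (5.5, 7) - (8, 4) = (-2.5, 3).

Step 2 — sample covariance matrix, S[i,j] = (1/(n-1)) · Σ_k (x_{k,i} - mean_i) · (x_{k,j} - mean_j), divisor n-1 = 3:
  S[X,X] = ((-1.5)·(-1.5) + (-4.5)·(-4.5) + (3.5)·(3.5) + (2.5)·(2.5)) / 3 = 41/3 = 13.6667
  S[X,Y] = ((-1.5)·(-6) + (-4.5)·(2) + (3.5)·(2) + (2.5)·(2)) / 3 = 12/3 = 4
  S[Y,Y] = ((-6)·(-6) + (2)·(2) + (2)·(2) + (2)·(2)) / 3 = 48/3 = 16
  S = [[13.6667, 4],
 [4, 16]].

Step 3 — invert S. det(S) = 13.6667·16 - (4)² = 202.6667.
  S^{-1} = (1/det) · [[d, -b], [-b, a]] = [[0.0789, -0.0197],
 [-0.0197, 0.0674]].

Step 4 — quadratic form (x̄ - mu_0)^T · S^{-1} · (x̄ - mu_0):
  S^{-1} · (x̄ - mu_0) = (-0.2566, 0.2516),
  (x̄ - mu_0)^T · [...] = (-2.5)·(-0.2566) + (3)·(0.2516) = 1.3964.

Step 5 — scale by n: T² = 4 · 1.3964 = 5.5855.

T² ≈ 5.5855


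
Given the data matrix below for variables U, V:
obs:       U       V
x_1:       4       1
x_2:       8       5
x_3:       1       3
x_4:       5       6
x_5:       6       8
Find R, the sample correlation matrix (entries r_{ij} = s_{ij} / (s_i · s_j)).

Step 1 — column means:
  mean(U) = (4 + 8 + 1 + 5 + 6) / 5 = 24/5 = 4.8
  mean(V) = (1 + 5 + 3 + 6 + 8) / 5 = 23/5 = 4.6

Step 2 — sample variances and covariances s[i,j] = (1/(n-1)) · Σ_k (x_{k,i} - mean_i) · (x_{k,j} - mean_j), with n-1 = 4:
  s[U,U] = ((-0.8)·(-0.8) + (3.2)·(3.2) + (-3.8)·(-3.8) + (0.2)·(0.2) + (1.2)·(1.2)) / 4 = 26.8/4 = 6.7
  s[U,V] = ((-0.8)·(-3.6) + (3.2)·(0.4) + (-3.8)·(-1.6) + (0.2)·(1.4) + (1.2)·(3.4)) / 4 = 14.6/4 = 3.65
  s[V,V] = ((-3.6)·(-3.6) + (0.4)·(0.4) + (-1.6)·(-1.6) + (1.4)·(1.4) + (3.4)·(3.4)) / 4 = 29.2/4 = 7.3
  Sample standard deviations s_i = √(s[i,i]):
  s(U) = √(6.7) = 2.5884
  s(V) = √(7.3) = 2.7019

Step 3 — r_{ij} = s_{ij} / (s_i · s_j):
  r[U,U] = 1 (diagonal).
  r[U,V] = 3.65 / (2.5884 · 2.7019) = 3.65 / 6.9936 = 0.5219
  r[V,V] = 1 (diagonal).

R is symmetric with unit diagonal. Assembling:

R = [[1, 0.5219],
 [0.5219, 1]]


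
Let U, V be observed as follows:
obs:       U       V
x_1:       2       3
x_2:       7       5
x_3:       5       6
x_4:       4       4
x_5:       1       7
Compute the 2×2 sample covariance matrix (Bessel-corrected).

Step 1 — column means:
  mean(U) = (2 + 7 + 5 + 4 + 1) / 5 = 19/5 = 3.8
  mean(V) = (3 + 5 + 6 + 4 + 7) / 5 = 25/5 = 5

Step 2 — sample covariance S[i,j] = (1/(n-1)) · Σ_k (x_{k,i} - mean_i) · (x_{k,j} - mean_j), with n-1 = 4.
  S[U,U] = ((-1.8)·(-1.8) + (3.2)·(3.2) + (1.2)·(1.2) + (0.2)·(0.2) + (-2.8)·(-2.8)) / 4 = 22.8/4 = 5.7
  S[U,V] = ((-1.8)·(-2) + (3.2)·(0) + (1.2)·(1) + (0.2)·(-1) + (-2.8)·(2)) / 4 = -1/4 = -0.25
  S[V,V] = ((-2)·(-2) + (0)·(0) + (1)·(1) + (-1)·(-1) + (2)·(2)) / 4 = 10/4 = 2.5

S is symmetric (S[j,i] = S[i,j]). Assembling:

S = [[5.7, -0.25],
 [-0.25, 2.5]]
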